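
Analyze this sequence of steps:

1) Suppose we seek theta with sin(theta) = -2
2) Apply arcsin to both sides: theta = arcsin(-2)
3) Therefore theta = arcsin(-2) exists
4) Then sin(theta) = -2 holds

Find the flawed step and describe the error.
Step 2: Apply arcsin to both sides: theta = arcsin(-2)

Step 2 applies arcsin to -2. However, arcsin(x) is only defined for x in [-1, 1] because sin(theta) can only produce values in that range. Since |-2| > 1, arcsin(-2) is undefined. There is no angle whose sine equals -2.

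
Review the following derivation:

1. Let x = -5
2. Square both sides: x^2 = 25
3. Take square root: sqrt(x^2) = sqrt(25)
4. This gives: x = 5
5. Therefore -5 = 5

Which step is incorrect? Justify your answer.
Step 4: This gives: x = 5

Step 4 incorrectly states that sqrt(x^2) = x. The correct identity is sqrt(x^2) = |x|. Since x = -5 < 0, we have sqrt(x^2) = |-5| = 5, not x = -5.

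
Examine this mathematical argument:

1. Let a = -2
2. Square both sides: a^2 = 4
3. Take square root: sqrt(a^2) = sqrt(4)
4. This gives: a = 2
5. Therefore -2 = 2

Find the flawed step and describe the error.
Step 4: This gives: a = 2

Step 4 incorrectly states that sqrt(a^2) = a. The correct identity is sqrt(a^2) = |a|. Since a = -2 < 0, we have sqrt(a^2) = |-2| = 2, not a = -2.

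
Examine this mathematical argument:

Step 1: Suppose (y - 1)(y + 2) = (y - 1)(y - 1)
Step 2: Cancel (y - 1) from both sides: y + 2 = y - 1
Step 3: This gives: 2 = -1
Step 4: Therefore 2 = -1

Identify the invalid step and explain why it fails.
Step 2: Cancel (y - 1) from both sides: y + 2 = y - 1

Step 2 cancels (y - 1) from both sides. This is only valid if (y - 1) ≠ 0, i.e., y ≠ 1. When y = 1, both sides equal zero regardless of the other factors. The correct approach requires considering y = 1 as a separate case.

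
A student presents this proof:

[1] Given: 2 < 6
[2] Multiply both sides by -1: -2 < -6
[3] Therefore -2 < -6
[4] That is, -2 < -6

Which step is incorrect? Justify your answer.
Step 2: Multiply both sides by -1: -2 < -6

Step 2 multiplies both sides by -1 but fails to reverse the inequality sign. When multiplying (or dividing) an inequality by a negative number, the direction must be reversed. Since 2 < 6, we should get -2 > -6, i.e., -2 > -6.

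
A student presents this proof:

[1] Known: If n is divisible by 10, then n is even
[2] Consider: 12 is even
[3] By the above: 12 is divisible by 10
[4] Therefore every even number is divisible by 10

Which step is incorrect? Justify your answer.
Step 3: By the above: 12 is divisible by 10

Step 3 commits the fallacy of affirming the consequent. The known fact 'divisible by 10 → even' does NOT imply 'even → divisible by 10'. That would be the converse, which is false. For example, 12 is even but 12 ÷ 10 = 1.20, which is not an integer.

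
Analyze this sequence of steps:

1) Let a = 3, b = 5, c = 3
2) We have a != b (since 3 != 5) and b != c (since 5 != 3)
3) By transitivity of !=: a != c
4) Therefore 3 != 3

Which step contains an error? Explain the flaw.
Step 3: By transitivity of !=: a != c

Step 3 incorrectly applies transitivity to the '!=' relation. Transitivity states: if a R b and b R c, then a R c. However, '!=' is not transitive. Counterexample: 3 != 5 and 5 != 3, but 3 = 3 (both equal 3). Transitivity holds for relations like <, <=, =, but not for !=.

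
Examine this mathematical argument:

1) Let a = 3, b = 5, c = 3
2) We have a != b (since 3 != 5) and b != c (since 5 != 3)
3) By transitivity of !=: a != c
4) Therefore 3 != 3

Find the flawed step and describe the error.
Step 3: By transitivity of !=: a != c

Step 3 incorrectly applies transitivity to the '!=' relation. Transitivity states: if a R b and b R c, then a R c. However, '!=' is not transitive. Counterexample: 3 != 5 and 5 != 3, but 3 = 3 (both equal 3). Transitivity holds for relations like <, <=, =, but not for !=.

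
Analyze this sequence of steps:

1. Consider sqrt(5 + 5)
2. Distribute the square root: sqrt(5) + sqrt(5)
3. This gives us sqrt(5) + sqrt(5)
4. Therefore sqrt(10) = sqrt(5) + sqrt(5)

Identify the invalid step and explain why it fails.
Step 2: Distribute the square root: sqrt(5) + sqrt(5)

Step 2 incorrectly 'distributes' the square root over addition. The square root function does not distribute: sqrt(a + b) ≠ sqrt(a) + sqrt(b). In fact, sqrt(5 + 5) = sqrt(10) ≈ 3.1623, while sqrt(5) + sqrt(5) ≈ 4.4721.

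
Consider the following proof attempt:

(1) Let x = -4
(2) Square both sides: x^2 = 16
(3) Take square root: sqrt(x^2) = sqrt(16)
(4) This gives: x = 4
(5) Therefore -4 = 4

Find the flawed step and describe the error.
Step 4: This gives: x = 4

Step 4 incorrectly states that sqrt(x^2) = x. The correct identity is sqrt(x^2) = |x|. Since x = -4 < 0, we have sqrt(x^2) = |-4| = 4, not x = -4.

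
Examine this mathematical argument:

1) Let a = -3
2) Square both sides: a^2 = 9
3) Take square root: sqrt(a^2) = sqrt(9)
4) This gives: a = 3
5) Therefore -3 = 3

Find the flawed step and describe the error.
Step 4: This gives: a = 3

Step 4 incorrectly states that sqrt(a^2) = a. The correct identity is sqrt(a^2) = |a|. Since a = -3 < 0, we have sqrt(a^2) = |-3| = 3, not a = -3.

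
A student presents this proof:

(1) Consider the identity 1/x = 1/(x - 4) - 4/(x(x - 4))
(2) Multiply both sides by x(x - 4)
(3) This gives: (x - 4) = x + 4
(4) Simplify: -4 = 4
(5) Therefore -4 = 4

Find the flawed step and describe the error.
Step 3: This gives: (x - 4) = x + 4

Step 3 makes a sign error when clearing denominators. Multiplying -4/(x(x - 4)) by x(x - 4) gives -4, not +4. The correct result is (x - 4) = x - 4, which is trivially true, not (x - 4) = x + 4. (Step 1 is a valid identity: 1/(x - 4) - 4/(x(x - 4)) = (x - 4)/(x(x - 4)) = 1/x.)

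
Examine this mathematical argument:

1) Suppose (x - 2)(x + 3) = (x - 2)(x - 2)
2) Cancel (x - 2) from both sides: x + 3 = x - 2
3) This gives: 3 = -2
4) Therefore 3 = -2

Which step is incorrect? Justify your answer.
Step 2: Cancel (x - 2) from both sides: x + 3 = x - 2

Step 2 cancels (x - 2) from both sides. This is only valid if (x - 2) ≠ 0, i.e., x ≠ 2. When x = 2, both sides equal zero regardless of the other factors. The correct approach requires considering x = 2 as a separate case.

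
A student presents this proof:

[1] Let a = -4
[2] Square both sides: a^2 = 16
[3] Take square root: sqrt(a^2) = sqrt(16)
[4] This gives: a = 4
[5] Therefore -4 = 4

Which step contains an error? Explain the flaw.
Step 4: This gives: a = 4

Step 4 incorrectly states that sqrt(a^2) = a. The correct identity is sqrt(a^2) = |a|. Since a = -4 < 0, we have sqrt(a^2) = |-4| = 4, not a = -4.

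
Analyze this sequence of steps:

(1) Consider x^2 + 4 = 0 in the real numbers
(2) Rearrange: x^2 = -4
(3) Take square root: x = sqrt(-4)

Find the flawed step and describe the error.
Step 3: Take square root: x = sqrt(-4)

Step 3 takes the square root of -4, which is negative. In the real number system, the square root of a negative number is undefined. The equation x^2 + 4 = 0 has no real solutions. Square roots of negative numbers only exist in the complex numbers.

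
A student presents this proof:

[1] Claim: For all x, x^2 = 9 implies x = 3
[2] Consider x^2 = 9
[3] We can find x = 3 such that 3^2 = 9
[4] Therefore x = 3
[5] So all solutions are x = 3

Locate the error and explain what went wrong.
Step 4: Therefore x = 3

Step 4 incorrectly concludes that x = 3 is the only solution. The proof shows that x = 3 is A solution (existence), but does not show it is the ONLY solution (uniqueness). In fact, x = -3 is also a solution since (-3)^2 = 9. Finding one solution doesn't prove there are no others.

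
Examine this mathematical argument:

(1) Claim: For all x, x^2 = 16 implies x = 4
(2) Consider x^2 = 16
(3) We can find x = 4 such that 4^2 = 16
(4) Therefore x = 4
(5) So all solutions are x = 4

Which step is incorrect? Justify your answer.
Step 4: Therefore x = 4

Step 4 incorrectly concludes that x = 4 is the only solution. The proof shows that x = 4 is A solution (existence), but does not show it is the ONLY solution (uniqueness). In fact, x = -4 is also a solution since (-4)^2 = 16. Finding one solution doesn't prove there are no others.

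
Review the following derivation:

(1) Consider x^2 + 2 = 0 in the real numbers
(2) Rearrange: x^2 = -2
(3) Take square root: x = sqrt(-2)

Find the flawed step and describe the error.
Step 3: Take square root: x = sqrt(-2)

Step 3 takes the square root of -2, which is negative. In the real number system, the square root of a negative number is undefined. The equation x^2 + 2 = 0 has no real solutions. Square roots of negative numbers only exist in the complex numbers.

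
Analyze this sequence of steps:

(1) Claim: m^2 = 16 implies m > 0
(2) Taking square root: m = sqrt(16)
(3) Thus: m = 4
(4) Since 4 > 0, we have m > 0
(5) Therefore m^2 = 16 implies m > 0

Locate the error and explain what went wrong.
Step 2: Taking square root: m = sqrt(16)

Step 2 takes the square root and assumes the positive root only. The equation m^2 = 16 actually has two solutions: m = 4 and m = -4. The proof silently assumes m > 0 without justification, then uses this assumption to conclude m > 0, which is circular. The counterexample m = -4 shows the claim is false.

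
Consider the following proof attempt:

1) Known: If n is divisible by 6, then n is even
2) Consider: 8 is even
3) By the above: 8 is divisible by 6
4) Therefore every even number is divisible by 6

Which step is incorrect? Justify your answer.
Step 3: By the above: 8 is divisible by 6

Step 3 commits the fallacy of affirming the consequent. The known fact 'divisible by 6 → even' does NOT imply 'even → divisible by 6'. That would be the converse, which is false. For example, 8 is even but 8 ÷ 6 = 1.33, which is not an integer.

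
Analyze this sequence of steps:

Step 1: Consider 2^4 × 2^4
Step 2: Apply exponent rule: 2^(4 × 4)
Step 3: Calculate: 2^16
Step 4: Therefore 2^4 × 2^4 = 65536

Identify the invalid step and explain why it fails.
Step 2: Apply exponent rule: 2^(4 × 4)

Step 2 incorrectly states that a^b × a^c = a^(b×c). The correct rule is a^b × a^c = a^(b+c). The actual value is 2^4 × 2^4 = 2^8 = 256, not 2^16 = 65536.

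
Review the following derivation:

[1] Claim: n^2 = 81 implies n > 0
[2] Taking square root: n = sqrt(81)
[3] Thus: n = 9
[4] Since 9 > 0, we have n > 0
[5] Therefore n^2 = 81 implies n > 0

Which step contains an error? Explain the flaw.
Step 2: Taking square root: n = sqrt(81)

Step 2 takes the square root and assumes the positive root only. The equation n^2 = 81 actually has two solutions: n = 9 and n = -9. The proof silently assumes n > 0 without justification, then uses this assumption to conclude n > 0, which is circular. The counterexample n = -9 shows the claim is false.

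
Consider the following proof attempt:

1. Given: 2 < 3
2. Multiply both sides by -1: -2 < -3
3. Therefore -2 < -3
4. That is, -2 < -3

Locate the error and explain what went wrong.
Step 2: Multiply both sides by -1: -2 < -3

Step 2 multiplies both sides by -1 but fails to reverse the inequality sign. When multiplying (or dividing) an inequality by a negative number, the direction must be reversed. Since 2 < 3, we should get -2 > -3, i.e., -2 > -3.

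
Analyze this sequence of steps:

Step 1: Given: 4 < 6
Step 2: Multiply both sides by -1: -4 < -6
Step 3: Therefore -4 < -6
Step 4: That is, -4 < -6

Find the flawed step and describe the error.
Step 2: Multiply both sides by -1: -4 < -6

Step 2 multiplies both sides by -1 but fails to reverse the inequality sign. When multiplying (or dividing) an inequality by a negative number, the direction must be reversed. Since 4 < 6, we should get -4 > -6, i.e., -4 > -6.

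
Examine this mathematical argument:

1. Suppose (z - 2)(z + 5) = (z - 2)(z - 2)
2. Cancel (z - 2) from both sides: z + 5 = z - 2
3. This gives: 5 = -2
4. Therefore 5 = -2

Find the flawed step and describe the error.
Step 2: Cancel (z - 2) from both sides: z + 5 = z - 2

Step 2 cancels (z - 2) from both sides. This is only valid if (z - 2) ≠ 0, i.e., z ≠ 2. When z = 2, both sides equal zero regardless of the other factors. The correct approach requires considering z = 2 as a separate case.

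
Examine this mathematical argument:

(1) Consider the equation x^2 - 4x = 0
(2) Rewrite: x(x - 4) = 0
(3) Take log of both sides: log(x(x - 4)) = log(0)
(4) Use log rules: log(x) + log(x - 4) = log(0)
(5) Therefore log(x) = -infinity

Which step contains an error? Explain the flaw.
Step 3: Take log of both sides: log(x(x - 4)) = log(0)

Step 3 takes the logarithm of both sides, resulting in log(0) on the right side. The logarithm is only defined for positive numbers; log(0) is undefined (approaches negative infinity). This operation is invalid.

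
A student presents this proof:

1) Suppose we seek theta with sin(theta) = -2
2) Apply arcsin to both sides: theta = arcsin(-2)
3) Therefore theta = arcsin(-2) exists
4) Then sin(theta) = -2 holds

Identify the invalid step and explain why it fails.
Step 2: Apply arcsin to both sides: theta = arcsin(-2)

Step 2 applies arcsin to -2. However, arcsin(x) is only defined for x in [-1, 1] because sin(theta) can only produce values in that range. Since |-2| > 1, arcsin(-2) is undefined. There is no angle whose sine equals -2.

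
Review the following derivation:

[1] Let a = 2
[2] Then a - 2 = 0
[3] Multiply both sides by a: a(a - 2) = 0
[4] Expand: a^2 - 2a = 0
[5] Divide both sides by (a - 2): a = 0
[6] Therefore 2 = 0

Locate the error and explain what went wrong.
Step 5: Divide both sides by (a - 2): a = 0

Step 5 divides both sides by (a - 2). However, since a = 2, we have (a - 2) = 0. Division by zero is undefined, making this step invalid.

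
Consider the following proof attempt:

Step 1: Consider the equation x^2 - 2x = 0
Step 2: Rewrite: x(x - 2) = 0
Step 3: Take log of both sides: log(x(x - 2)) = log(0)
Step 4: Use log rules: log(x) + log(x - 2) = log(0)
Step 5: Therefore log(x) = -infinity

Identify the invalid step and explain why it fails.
Step 3: Take log of both sides: log(x(x - 2)) = log(0)

Step 3 takes the logarithm of both sides, resulting in log(0) on the right side. The logarithm is only defined for positive numbers; log(0) is undefined (approaches negative infinity). This operation is invalid.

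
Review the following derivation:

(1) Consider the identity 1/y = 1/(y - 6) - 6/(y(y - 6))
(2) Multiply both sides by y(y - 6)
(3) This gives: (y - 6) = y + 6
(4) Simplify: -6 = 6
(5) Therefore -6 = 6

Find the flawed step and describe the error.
Step 3: This gives: (y - 6) = y + 6

Step 3 makes a sign error when clearing denominators. Multiplying -6/(y(y - 6)) by y(y - 6) gives -6, not +6. The correct result is (y - 6) = y - 6, which is trivially true, not (y - 6) = y + 6. (Step 1 is a valid identity: 1/(y - 6) - 6/(y(y - 6)) = (y - 6)/(y(y - 6)) = 1/y.)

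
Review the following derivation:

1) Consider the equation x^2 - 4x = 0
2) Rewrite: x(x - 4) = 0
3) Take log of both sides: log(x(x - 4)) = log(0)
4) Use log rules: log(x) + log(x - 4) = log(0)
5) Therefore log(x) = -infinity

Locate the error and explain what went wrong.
Step 3: Take log of both sides: log(x(x - 4)) = log(0)

Step 3 takes the logarithm of both sides, resulting in log(0) on the right side. The logarithm is only defined for positive numbers; log(0) is undefined (approaches negative infinity). This operation is invalid.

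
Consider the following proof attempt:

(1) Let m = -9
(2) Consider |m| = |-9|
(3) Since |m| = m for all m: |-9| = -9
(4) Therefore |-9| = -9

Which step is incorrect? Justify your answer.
Step 3: Since |m| = m for all m: |-9| = -9

Step 3 incorrectly states that |m| = m for all m. The correct definition is |m| = m when m >= 0, and |m| = -m when m < 0. Since -9 < 0, we have |-9| = -(-9) = 9, not -9.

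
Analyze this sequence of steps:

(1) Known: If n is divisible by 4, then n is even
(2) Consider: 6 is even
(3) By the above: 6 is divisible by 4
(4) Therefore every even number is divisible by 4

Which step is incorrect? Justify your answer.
Step 3: By the above: 6 is divisible by 4

Step 3 commits the fallacy of affirming the consequent. The known fact 'divisible by 4 → even' does NOT imply 'even → divisible by 4'. That would be the converse, which is false. For example, 6 is even but 6 ÷ 4 = 1.50, which is not an integer.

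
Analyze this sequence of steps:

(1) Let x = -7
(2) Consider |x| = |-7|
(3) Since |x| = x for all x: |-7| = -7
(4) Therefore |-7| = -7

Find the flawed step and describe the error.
Step 3: Since |x| = x for all x: |-7| = -7

Step 3 incorrectly states that |x| = x for all x. The correct definition is |x| = x when x >= 0, and |x| = -x when x < 0. Since -7 < 0, we have |-7| = -(-7) = 7, not -7.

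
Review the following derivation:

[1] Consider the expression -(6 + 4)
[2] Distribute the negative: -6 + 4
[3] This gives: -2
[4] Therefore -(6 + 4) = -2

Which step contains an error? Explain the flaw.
Step 2: Distribute the negative: -6 + 4

Step 2 incorrectly distributes the negative sign. The correct distribution is -(6 + 4) = -6 - 4 = -10. The negative must be applied to both terms, not just the first. The error treats -(6 + 4) as -6 + 4, which equals -2 instead of -10.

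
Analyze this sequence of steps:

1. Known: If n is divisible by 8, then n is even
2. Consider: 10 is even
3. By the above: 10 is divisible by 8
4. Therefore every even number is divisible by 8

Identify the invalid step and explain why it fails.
Step 3: By the above: 10 is divisible by 8

Step 3 commits the fallacy of affirming the consequent. The known fact 'divisible by 8 → even' does NOT imply 'even → divisible by 8'. That would be the converse, which is false. For example, 10 is even but 10 ÷ 8 = 1.25, which is not an integer.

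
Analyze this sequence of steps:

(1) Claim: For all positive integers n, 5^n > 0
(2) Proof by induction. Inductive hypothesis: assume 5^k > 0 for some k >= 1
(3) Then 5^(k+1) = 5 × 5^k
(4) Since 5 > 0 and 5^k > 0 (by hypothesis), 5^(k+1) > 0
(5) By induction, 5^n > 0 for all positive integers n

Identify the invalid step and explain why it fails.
Step 5: By induction, 5^n > 0 for all positive integers n

Step 5 concludes the proof by induction, but no base case was ever established. A valid induction proof requires: (1) a base case proving 5^1 > 0, and (2) an inductive step showing IF 5^k > 0 THEN 5^(k+1) > 0. Steps 2-4 correctly establish the inductive step, but without the base case the conclusion in step 5 does not follow.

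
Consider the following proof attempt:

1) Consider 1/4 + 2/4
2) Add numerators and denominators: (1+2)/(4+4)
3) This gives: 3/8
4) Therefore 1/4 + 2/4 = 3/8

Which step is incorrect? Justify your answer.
Step 2: Add numerators and denominators: (1+2)/(4+4)

Step 2 incorrectly adds fractions by separately adding numerators and denominators. This is wrong. The correct method requires a common denominator: 1/4 + 2/4 = (1×4 + 2×4)/(4×4) = 12/16 = 3/4. The method used gives 3/8, which is different.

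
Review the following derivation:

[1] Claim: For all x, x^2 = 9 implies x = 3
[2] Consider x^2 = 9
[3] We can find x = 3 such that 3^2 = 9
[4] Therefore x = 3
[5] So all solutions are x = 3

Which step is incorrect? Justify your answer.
Step 4: Therefore x = 3

Step 4 incorrectly concludes that x = 3 is the only solution. The proof shows that x = 3 is A solution (existence), but does not show it is the ONLY solution (uniqueness). In fact, x = -3 is also a solution since (-3)^2 = 9. Finding one solution doesn't prove there are no others.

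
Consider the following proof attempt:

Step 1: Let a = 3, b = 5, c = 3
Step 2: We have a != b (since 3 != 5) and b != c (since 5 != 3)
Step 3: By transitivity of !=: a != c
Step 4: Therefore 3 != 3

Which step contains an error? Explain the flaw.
Step 3: By transitivity of !=: a != c

Step 3 incorrectly applies transitivity to the '!=' relation. Transitivity states: if a R b and b R c, then a R c. However, '!=' is not transitive. Counterexample: 3 != 5 and 5 != 3, but 3 = 3 (both equal 3). Transitivity holds for relations like <, <=, =, but not for !=.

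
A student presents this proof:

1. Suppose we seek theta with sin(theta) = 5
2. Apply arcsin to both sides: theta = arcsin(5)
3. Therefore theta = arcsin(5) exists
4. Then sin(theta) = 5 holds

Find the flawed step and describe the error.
Step 2: Apply arcsin to both sides: theta = arcsin(5)

Step 2 applies arcsin to 5. However, arcsin(x) is only defined for x in [-1, 1] because sin(theta) can only produce values in that range. Since |5| > 1, arcsin(5) is undefined. There is no angle whose sine equals 5.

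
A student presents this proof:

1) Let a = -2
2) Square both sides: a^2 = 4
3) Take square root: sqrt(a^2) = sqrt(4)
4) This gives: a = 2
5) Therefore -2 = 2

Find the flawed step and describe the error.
Step 4: This gives: a = 2

Step 4 incorrectly states that sqrt(a^2) = a. The correct identity is sqrt(a^2) = |a|. Since a = -2 < 0, we have sqrt(a^2) = |-2| = 2, not a = -2.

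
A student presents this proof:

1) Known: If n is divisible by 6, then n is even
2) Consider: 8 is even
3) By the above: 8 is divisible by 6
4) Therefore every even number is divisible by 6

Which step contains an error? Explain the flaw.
Step 3: By the above: 8 is divisible by 6

Step 3 commits the fallacy of affirming the consequent. The known fact 'divisible by 6 → even' does NOT imply 'even → divisible by 6'. That would be the converse, which is false. For example, 8 is even but 8 ÷ 6 = 1.33, which is not an integer.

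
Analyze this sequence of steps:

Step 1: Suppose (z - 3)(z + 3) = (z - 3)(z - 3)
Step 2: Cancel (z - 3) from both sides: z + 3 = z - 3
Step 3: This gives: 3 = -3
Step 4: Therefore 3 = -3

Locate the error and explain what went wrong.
Step 2: Cancel (z - 3) from both sides: z + 3 = z - 3

Step 2 cancels (z - 3) from both sides. This is only valid if (z - 3) ≠ 0, i.e., z ≠ 3. When z = 3, both sides equal zero regardless of the other factors. The correct approach requires considering z = 3 as a separate case.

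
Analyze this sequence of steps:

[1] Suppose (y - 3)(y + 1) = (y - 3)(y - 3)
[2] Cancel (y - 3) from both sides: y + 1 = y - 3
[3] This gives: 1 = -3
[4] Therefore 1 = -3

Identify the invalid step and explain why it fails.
Step 2: Cancel (y - 3) from both sides: y + 1 = y - 3

Step 2 cancels (y - 3) from both sides. This is only valid if (y - 3) ≠ 0, i.e., y ≠ 3. When y = 3, both sides equal zero regardless of the other factors. The correct approach requires considering y = 3 as a separate case.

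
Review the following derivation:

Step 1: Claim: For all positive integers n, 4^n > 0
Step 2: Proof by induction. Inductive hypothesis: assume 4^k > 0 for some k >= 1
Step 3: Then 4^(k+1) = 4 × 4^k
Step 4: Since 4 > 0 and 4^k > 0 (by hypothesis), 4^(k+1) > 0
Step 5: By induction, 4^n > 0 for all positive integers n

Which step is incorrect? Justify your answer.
Step 5: By induction, 4^n > 0 for all positive integers n

Step 5 concludes the proof by induction, but no base case was ever established. A valid induction proof requires: (1) a base case proving 4^1 > 0, and (2) an inductive step showing IF 4^k > 0 THEN 4^(k+1) > 0. Steps 2-4 correctly establish the inductive step, but without the base case the conclusion in step 5 does not follow.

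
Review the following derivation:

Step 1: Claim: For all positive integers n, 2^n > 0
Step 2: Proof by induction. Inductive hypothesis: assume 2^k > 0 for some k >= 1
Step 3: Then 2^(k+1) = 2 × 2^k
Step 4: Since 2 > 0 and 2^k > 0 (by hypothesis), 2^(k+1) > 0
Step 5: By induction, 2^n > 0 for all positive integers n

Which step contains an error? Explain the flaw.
Step 5: By induction, 2^n > 0 for all positive integers n

Step 5 concludes the proof by induction, but no base case was ever established. A valid induction proof requires: (1) a base case proving 2^1 > 0, and (2) an inductive step showing IF 2^k > 0 THEN 2^(k+1) > 0. Steps 2-4 correctly establish the inductive step, but without the base case the conclusion in step 5 does not follow.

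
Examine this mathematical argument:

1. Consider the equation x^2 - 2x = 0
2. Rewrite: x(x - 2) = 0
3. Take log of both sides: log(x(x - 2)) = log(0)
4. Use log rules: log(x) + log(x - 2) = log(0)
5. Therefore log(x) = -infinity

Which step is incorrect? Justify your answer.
Step 3: Take log of both sides: log(x(x - 2)) = log(0)

Step 3 takes the logarithm of both sides, resulting in log(0) on the right side. The logarithm is only defined for positive numbers; log(0) is undefined (approaches negative infinity). This operation is invalid.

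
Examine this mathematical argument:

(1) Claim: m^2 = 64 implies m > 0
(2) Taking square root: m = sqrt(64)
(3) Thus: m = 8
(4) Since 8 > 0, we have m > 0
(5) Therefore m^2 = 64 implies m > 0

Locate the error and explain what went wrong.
Step 2: Taking square root: m = sqrt(64)

Step 2 takes the square root and assumes the positive root only. The equation m^2 = 64 actually has two solutions: m = 8 and m = -8. The proof silently assumes m > 0 without justification, then uses this assumption to conclude m > 0, which is circular. The counterexample m = -8 shows the claim is false.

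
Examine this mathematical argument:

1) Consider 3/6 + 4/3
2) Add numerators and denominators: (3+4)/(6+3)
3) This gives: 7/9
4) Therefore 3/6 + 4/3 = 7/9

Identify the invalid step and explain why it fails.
Step 2: Add numerators and denominators: (3+4)/(6+3)

Step 2 incorrectly adds fractions by separately adding numerators and denominators. This is wrong. The correct method requires a common denominator: 3/6 + 4/3 = (3×3 + 4×6)/(6×3) = 33/18 = 11/6. The method used gives 7/9, which is different.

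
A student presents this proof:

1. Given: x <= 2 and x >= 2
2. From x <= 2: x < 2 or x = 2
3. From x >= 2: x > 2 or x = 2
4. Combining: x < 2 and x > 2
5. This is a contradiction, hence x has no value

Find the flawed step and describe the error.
Step 4: Combining: x < 2 and x > 2

Step 4 incorrectly combines the conditions. From x <= 2 and x >= 2, the intersection is x = 2. The error treats the 'or' cases as 'and' requirements. The correct conclusion is that x = 2 is the unique solution, not that no solution exists.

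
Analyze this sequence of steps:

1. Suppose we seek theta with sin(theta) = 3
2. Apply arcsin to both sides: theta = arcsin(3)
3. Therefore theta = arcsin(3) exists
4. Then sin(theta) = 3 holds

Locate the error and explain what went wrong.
Step 2: Apply arcsin to both sides: theta = arcsin(3)

Step 2 applies arcsin to 3. However, arcsin(x) is only defined for x in [-1, 1] because sin(theta) can only produce values in that range. Since |3| > 1, arcsin(3) is undefined. There is no angle whose sine equals 3.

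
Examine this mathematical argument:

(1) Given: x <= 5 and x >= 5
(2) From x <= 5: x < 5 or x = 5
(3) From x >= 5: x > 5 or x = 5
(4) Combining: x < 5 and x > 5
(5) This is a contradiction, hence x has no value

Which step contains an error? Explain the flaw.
Step 4: Combining: x < 5 and x > 5

Step 4 incorrectly combines the conditions. From x <= 5 and x >= 5, the intersection is x = 5. The error treats the 'or' cases as 'and' requirements. The correct conclusion is that x = 5 is the unique solution, not that no solution exists.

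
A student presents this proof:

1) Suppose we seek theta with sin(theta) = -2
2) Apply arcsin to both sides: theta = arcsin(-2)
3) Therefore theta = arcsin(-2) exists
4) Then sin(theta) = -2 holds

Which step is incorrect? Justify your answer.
Step 2: Apply arcsin to both sides: theta = arcsin(-2)

Step 2 applies arcsin to -2. However, arcsin(x) is only defined for x in [-1, 1] because sin(theta) can only produce values in that range. Since |-2| > 1, arcsin(-2) is undefined. There is no angle whose sine equals -2.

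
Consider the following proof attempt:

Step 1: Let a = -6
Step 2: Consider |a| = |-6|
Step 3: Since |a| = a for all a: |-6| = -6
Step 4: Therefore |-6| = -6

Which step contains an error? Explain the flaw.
Step 3: Since |a| = a for all a: |-6| = -6

Step 3 incorrectly states that |a| = a for all a. The correct definition is |a| = a when a >= 0, and |a| = -a when a < 0. Since -6 < 0, we have |-6| = -(-6) = 6, not -6.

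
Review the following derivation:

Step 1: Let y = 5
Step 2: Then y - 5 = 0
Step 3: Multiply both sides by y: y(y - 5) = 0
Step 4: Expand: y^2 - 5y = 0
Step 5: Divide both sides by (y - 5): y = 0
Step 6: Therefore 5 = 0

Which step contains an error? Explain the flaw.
Step 5: Divide both sides by (y - 5): y = 0

Step 5 divides both sides by (y - 5). However, since y = 5, we have (y - 5) = 0. Division by zero is undefined, making this step invalid.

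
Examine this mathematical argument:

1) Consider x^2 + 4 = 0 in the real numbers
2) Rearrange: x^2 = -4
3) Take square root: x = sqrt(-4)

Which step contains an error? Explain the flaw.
Step 3: Take square root: x = sqrt(-4)

Step 3 takes the square root of -4, which is negative. In the real number system, the square root of a negative number is undefined. The equation x^2 + 4 = 0 has no real solutions. Square roots of negative numbers only exist in the complex numbers.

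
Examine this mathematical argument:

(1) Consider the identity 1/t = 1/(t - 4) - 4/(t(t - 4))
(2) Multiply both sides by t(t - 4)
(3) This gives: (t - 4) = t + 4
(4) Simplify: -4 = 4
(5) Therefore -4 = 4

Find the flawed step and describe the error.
Step 3: This gives: (t - 4) = t + 4

Step 3 makes a sign error when clearing denominators. Multiplying -4/(t(t - 4)) by t(t - 4) gives -4, not +4. The correct result is (t - 4) = t - 4, which is trivially true, not (t - 4) = t + 4. (Step 1 is a valid identity: 1/(t - 4) - 4/(t(t - 4)) = (t - 4)/(t(t - 4)) = 1/t.)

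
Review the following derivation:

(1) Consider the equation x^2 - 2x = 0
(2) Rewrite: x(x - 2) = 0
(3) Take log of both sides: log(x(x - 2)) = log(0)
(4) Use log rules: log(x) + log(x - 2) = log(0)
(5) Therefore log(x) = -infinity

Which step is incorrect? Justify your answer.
Step 3: Take log of both sides: log(x(x - 2)) = log(0)

Step 3 takes the logarithm of both sides, resulting in log(0) on the right side. The logarithm is only defined for positive numbers; log(0) is undefined (approaches negative infinity). This operation is invalid.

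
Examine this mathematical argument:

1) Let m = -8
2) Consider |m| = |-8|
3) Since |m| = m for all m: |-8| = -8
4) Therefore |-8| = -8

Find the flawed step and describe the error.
Step 3: Since |m| = m for all m: |-8| = -8

Step 3 incorrectly states that |m| = m for all m. The correct definition is |m| = m when m >= 0, and |m| = -m when m < 0. Since -8 < 0, we have |-8| = -(-8) = 8, not -8.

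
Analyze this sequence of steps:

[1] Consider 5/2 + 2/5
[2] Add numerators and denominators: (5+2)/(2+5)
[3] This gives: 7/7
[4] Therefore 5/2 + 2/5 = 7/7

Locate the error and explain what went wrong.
Step 2: Add numerators and denominators: (5+2)/(2+5)

Step 2 incorrectly adds fractions by separately adding numerators and denominators. This is wrong. The correct method requires a common denominator: 5/2 + 2/5 = (5×5 + 2×2)/(2×5) = 29/10 = 29/10. The method used gives 7/7, which is different.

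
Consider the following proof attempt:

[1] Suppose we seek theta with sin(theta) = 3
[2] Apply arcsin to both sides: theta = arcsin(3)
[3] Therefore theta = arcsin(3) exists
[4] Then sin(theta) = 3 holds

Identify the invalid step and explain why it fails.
Step 2: Apply arcsin to both sides: theta = arcsin(3)

Step 2 applies arcsin to 3. However, arcsin(x) is only defined for x in [-1, 1] because sin(theta) can only produce values in that range. Since |3| > 1, arcsin(3) is undefined. There is no angle whose sine equals 3.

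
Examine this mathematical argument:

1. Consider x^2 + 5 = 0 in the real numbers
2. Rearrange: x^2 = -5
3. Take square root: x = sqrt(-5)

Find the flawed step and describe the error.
Step 3: Take square root: x = sqrt(-5)

Step 3 takes the square root of -5, which is negative. In the real number system, the square root of a negative number is undefined. The equation x^2 + 5 = 0 has no real solutions. Square roots of negative numbers only exist in the complex numbers.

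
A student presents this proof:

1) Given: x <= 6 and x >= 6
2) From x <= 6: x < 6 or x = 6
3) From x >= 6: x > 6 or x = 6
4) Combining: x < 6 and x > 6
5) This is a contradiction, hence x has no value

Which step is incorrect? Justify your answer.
Step 4: Combining: x < 6 and x > 6

Step 4 incorrectly combines the conditions. From x <= 6 and x >= 6, the intersection is x = 6. The error treats the 'or' cases as 'and' requirements. The correct conclusion is that x = 6 is the unique solution, not that no solution exists.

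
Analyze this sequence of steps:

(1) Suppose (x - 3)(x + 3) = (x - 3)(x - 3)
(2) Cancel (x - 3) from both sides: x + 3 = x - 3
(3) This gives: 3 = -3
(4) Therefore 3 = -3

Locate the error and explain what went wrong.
Step 2: Cancel (x - 3) from both sides: x + 3 = x - 3

Step 2 cancels (x - 3) from both sides. This is only valid if (x - 3) ≠ 0, i.e., x ≠ 3. When x = 3, both sides equal zero regardless of the other factors. The correct approach requires considering x = 3 as a separate case.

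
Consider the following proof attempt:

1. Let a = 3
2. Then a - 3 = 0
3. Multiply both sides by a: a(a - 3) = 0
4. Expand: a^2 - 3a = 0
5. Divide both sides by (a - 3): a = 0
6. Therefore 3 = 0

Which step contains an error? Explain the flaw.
Step 5: Divide both sides by (a - 3): a = 0

Step 5 divides both sides by (a - 3). However, since a = 3, we have (a - 3) = 0. Division by zero is undefined, making this step invalid.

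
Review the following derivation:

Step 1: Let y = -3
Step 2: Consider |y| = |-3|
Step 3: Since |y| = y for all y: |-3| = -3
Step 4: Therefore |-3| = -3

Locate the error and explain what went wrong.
Step 3: Since |y| = y for all y: |-3| = -3

Step 3 incorrectly states that |y| = y for all y. The correct definition is |y| = y when y >= 0, and |y| = -y when y < 0. Since -3 < 0, we have |-3| = -(-3) = 3, not -3.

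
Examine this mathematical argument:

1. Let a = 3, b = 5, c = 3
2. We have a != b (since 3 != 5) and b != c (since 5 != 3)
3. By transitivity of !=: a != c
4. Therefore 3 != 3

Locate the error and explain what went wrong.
Step 3: By transitivity of !=: a != c

Step 3 incorrectly applies transitivity to the '!=' relation. Transitivity states: if a R b and b R c, then a R c. However, '!=' is not transitive. Counterexample: 3 != 5 and 5 != 3, but 3 = 3 (both equal 3). Transitivity holds for relations like <, <=, =, but not for !=.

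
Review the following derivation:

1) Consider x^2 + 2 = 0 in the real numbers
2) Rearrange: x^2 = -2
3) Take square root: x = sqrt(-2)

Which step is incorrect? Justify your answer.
Step 3: Take square root: x = sqrt(-2)

Step 3 takes the square root of -2, which is negative. In the real number system, the square root of a negative number is undefined. The equation x^2 + 2 = 0 has no real solutions. Square roots of negative numbers only exist in the complex numbers.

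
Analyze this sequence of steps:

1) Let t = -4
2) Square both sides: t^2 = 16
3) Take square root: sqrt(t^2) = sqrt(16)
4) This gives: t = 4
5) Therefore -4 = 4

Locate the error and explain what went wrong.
Step 4: This gives: t = 4

Step 4 incorrectly states that sqrt(t^2) = t. The correct identity is sqrt(t^2) = |t|. Since t = -4 < 0, we have sqrt(t^2) = |-4| = 4, not t = -4.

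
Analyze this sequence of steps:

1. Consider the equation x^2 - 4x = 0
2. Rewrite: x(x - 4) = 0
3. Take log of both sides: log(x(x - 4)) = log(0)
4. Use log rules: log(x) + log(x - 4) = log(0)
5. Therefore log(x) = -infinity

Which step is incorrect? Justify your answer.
Step 3: Take log of both sides: log(x(x - 4)) = log(0)

Step 3 takes the logarithm of both sides, resulting in log(0) on the right side. The logarithm is only defined for positive numbers; log(0) is undefined (approaches negative infinity). This operation is invalid.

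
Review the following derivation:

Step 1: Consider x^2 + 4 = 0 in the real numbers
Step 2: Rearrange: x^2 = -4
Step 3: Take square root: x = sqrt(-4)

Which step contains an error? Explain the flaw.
Step 3: Take square root: x = sqrt(-4)

Step 3 takes the square root of -4, which is negative. In the real number system, the square root of a negative number is undefined. The equation x^2 + 4 = 0 has no real solutions. Square roots of negative numbers only exist in the complex numbers.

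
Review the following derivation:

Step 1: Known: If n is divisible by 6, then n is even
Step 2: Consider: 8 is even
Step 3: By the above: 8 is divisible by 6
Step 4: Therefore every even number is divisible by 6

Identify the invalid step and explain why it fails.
Step 3: By the above: 8 is divisible by 6

Step 3 commits the fallacy of affirming the consequent. The known fact 'divisible by 6 → even' does NOT imply 'even → divisible by 6'. That would be the converse, which is false. For example, 8 is even but 8 ÷ 6 = 1.33, which is not an integer.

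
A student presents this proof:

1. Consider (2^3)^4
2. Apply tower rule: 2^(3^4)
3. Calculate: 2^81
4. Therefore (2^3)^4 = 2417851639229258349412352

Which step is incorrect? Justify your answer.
Step 2: Apply tower rule: 2^(3^4)

Step 2 incorrectly states that (a^b)^c = a^(b^c). The correct rule is (a^b)^c = a^(b×c). The actual value is (2^3)^4 = 2^12 = 4096, not 2^81 = 2417851639229258349412352.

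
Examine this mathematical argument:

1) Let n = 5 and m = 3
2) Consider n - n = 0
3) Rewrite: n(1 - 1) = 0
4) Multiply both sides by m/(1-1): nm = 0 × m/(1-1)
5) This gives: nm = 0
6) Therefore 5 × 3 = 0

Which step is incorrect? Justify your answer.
Step 4: Multiply both sides by m/(1-1): nm = 0 × m/(1-1)

Step 4 multiplies both sides by m/(1-1). However, 1-1 = 0, so this is multiplication by m/0, which is undefined. We cannot multiply by an undefined expression.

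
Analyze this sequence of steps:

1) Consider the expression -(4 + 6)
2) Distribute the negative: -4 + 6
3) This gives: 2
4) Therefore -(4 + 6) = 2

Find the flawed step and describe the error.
Step 2: Distribute the negative: -4 + 6

Step 2 incorrectly distributes the negative sign. The correct distribution is -(4 + 6) = -4 - 6 = -10. The negative must be applied to both terms, not just the first. The error treats -(4 + 6) as -4 + 6, which equals 2 instead of -10.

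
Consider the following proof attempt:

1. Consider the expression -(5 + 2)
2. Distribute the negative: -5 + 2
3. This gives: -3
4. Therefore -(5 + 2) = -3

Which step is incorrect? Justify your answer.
Step 2: Distribute the negative: -5 + 2

Step 2 incorrectly distributes the negative sign. The correct distribution is -(5 + 2) = -5 - 2 = -7. The negative must be applied to both terms, not just the first. The error treats -(5 + 2) as -5 + 2, which equals -3 instead of -7.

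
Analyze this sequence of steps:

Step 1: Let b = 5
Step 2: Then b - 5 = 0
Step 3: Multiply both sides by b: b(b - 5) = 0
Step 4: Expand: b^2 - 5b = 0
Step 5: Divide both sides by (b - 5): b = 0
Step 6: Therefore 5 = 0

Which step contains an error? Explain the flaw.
Step 5: Divide both sides by (b - 5): b = 0

Step 5 divides both sides by (b - 5). However, since b = 5, we have (b - 5) = 0. Division by zero is undefined, making this step invalid.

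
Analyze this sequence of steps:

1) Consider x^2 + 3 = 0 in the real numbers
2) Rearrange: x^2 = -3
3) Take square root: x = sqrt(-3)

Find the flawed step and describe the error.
Step 3: Take square root: x = sqrt(-3)

Step 3 takes the square root of -3, which is negative. In the real number system, the square root of a negative number is undefined. The equation x^2 + 3 = 0 has no real solutions. Square roots of negative numbers only exist in the complex numbers.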